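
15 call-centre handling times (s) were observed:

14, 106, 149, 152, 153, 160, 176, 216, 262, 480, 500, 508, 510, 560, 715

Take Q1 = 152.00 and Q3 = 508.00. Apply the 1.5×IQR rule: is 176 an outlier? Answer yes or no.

IQR = Q3 − Q1 = 508.00 − 152.00 = 356.00.
Lower fence = Q1 − 1.5·IQR = 152.00 − 534.00 = -382.00.
Upper fence = Q3 + 1.5·IQR = 508.00 + 534.00 = 1042.00.
176 lies within [-382.00, 1042.00].

no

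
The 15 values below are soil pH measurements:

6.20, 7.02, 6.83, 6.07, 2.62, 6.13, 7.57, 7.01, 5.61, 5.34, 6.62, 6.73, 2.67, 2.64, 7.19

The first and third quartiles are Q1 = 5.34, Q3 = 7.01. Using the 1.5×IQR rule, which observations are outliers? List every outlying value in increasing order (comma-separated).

IQR = Q3 − Q1 = 7.01 − 5.34 = 1.67.
Lower fence = Q1 − 1.5·IQR = 5.34 − 2.505 = 2.835.
Upper fence = Q3 + 1.5·IQR = 7.01 + 2.505 = 9.515.
2.62 < 2.835 → outlier.
2.64 < 2.835 → outlier.
2.67 < 2.835 → outlier.
All remaining values lie within [2.835, 9.515].

2.62, 2.64, 2.67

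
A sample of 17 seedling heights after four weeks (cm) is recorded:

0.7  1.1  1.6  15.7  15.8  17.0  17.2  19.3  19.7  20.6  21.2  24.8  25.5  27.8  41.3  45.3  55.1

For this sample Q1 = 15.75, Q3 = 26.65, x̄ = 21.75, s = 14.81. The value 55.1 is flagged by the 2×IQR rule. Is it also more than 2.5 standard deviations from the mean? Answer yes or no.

no

z = (55.1 − 21.75) / 14.81 = 2.25.
|z| = 2.25 ≤ 2.5.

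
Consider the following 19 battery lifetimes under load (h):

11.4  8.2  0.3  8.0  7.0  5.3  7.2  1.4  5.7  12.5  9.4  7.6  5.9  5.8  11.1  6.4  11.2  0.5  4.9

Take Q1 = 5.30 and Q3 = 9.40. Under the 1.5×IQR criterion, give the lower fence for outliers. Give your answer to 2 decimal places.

-0.85

IQR = Q3 − Q1 = 9.40 − 5.30 = 4.10.
Lower fence = Q1 − 1.5·IQR = 5.30 − 6.15 = -0.85.
Upper fence = Q3 + 1.5·IQR = 9.40 + 6.15 = 15.55.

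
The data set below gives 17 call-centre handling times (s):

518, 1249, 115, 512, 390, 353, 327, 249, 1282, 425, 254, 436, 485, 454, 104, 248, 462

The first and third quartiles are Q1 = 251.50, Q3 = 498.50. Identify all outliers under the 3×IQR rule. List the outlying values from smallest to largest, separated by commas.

1249, 1282

IQR = Q3 − Q1 = 498.50 − 251.50 = 247.00.
Lower fence = Q1 − 3·IQR = 251.50 − 741.00 = -489.50.
Upper fence = Q3 + 3·IQR = 498.50 + 741.00 = 1239.50.
1249 > 1239.50 → outlier.
1282 > 1239.50 → outlier.
All remaining values lie within [-489.50, 1239.50].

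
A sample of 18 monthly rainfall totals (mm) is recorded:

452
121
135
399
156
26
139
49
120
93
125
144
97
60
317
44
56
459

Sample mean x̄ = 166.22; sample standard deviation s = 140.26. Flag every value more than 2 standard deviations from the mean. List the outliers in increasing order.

Cutoffs at x̄ ± 2s: 166.22 ± 2·140.26 = [-114.30, 446.74].
452: z = 2.04, |z| > 2 → outlier.
459: z = 2.09, |z| > 2 → outlier.
Every other value lies within [-114.30, 446.74].

452, 459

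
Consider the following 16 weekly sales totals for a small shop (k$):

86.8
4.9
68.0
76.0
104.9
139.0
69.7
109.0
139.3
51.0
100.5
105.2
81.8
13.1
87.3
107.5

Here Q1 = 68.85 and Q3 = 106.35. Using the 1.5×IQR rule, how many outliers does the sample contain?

1

IQR = 37.50; fences at 68.85 − 56.25 = 12.60 and 106.35 + 56.25 = 162.60.
Outside the cutoffs: 4.9.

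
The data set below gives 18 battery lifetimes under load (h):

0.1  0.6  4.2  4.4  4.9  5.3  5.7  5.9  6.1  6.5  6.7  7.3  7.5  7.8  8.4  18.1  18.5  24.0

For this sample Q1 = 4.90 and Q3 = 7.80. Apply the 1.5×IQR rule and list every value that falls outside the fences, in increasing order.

0.1, 18.1, 18.5, 24.0

IQR = Q3 − Q1 = 7.80 − 4.90 = 2.90.
Lower fence = Q1 − 1.5·IQR = 4.90 − 4.35 = 0.55.
Upper fence = Q3 + 1.5·IQR = 7.80 + 4.35 = 12.15.
0.1 < 0.55 → outlier.
18.1 > 12.15 → outlier.
18.5 > 12.15 → outlier.
24.0 > 12.15 → outlier.
All remaining values lie within [0.55, 12.15].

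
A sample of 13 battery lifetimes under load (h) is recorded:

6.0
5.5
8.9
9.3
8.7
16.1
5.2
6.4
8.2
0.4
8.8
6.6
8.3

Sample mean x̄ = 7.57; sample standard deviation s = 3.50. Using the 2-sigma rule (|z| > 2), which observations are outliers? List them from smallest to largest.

0.4, 16.1

Cutoffs at x̄ ± 2s: 7.57 ± 2·3.50 = [0.57, 14.57].
0.4: z = -2.05, |z| > 2 → outlier.
16.1: z = 2.44, |z| > 2 → outlier.
Every other value lies within [0.57, 14.57].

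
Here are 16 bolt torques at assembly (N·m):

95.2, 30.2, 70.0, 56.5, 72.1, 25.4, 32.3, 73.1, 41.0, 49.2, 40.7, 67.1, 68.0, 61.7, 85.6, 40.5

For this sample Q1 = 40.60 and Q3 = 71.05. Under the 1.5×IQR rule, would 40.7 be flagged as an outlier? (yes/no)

IQR = Q3 − Q1 = 71.05 − 40.60 = 30.45.
Lower fence = Q1 − 1.5·IQR = 40.60 − 45.675 = -5.075.
Upper fence = Q3 + 1.5·IQR = 71.05 + 45.675 = 116.725.
40.7 lies within [-5.075, 116.725].

no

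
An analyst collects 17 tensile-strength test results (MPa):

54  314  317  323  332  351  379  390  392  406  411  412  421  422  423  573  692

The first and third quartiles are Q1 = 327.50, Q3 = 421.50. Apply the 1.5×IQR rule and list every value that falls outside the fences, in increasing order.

54, 573, 692

IQR = Q3 − Q1 = 421.50 − 327.50 = 94.00.
Lower fence = Q1 − 1.5·IQR = 327.50 − 141.00 = 186.50.
Upper fence = Q3 + 1.5·IQR = 421.50 + 141.00 = 562.50.
54 < 186.50 → outlier.
573 > 562.50 → outlier.
692 > 562.50 → outlier.
All remaining values lie within [186.50, 562.50].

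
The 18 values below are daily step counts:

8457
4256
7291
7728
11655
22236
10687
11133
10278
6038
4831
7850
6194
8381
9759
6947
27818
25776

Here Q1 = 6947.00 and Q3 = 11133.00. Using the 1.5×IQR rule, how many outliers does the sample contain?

IQR = 4186.00; fences at 6947.00 − 6279.00 = 668.00 and 11133.00 + 6279.00 = 17412.00.
Outside the cutoffs: 22236, 25776, 27818.

3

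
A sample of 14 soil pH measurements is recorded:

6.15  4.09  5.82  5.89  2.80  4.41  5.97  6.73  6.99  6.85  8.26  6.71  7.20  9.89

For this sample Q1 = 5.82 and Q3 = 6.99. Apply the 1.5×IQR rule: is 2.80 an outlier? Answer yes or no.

IQR = Q3 − Q1 = 6.99 − 5.82 = 1.17.
Lower fence = Q1 − 1.5·IQR = 5.82 − 1.755 = 4.065.
Upper fence = Q3 + 1.5·IQR = 6.99 + 1.755 = 8.745.
2.80 lies below the lower fence.

yes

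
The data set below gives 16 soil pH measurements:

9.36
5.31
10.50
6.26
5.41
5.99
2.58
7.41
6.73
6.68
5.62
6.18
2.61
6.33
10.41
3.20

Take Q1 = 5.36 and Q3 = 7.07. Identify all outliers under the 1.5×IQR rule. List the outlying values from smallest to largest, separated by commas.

2.58, 2.61, 10.41, 10.50

IQR = Q3 − Q1 = 7.07 − 5.36 = 1.71.
Lower fence = Q1 − 1.5·IQR = 5.36 − 2.565 = 2.795.
Upper fence = Q3 + 1.5·IQR = 7.07 + 2.565 = 9.635.
2.58 < 2.795 → outlier.
2.61 < 2.795 → outlier.
10.41 > 9.635 → outlier.
10.50 > 9.635 → outlier.
All remaining values lie within [2.795, 9.635].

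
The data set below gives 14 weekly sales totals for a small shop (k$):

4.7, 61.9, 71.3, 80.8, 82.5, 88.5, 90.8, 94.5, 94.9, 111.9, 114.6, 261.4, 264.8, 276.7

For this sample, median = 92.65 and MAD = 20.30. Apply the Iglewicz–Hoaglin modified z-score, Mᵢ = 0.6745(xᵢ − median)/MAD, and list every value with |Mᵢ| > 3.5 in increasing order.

|Mᵢ| > 3.5 ⇔ |xᵢ − 92.65| > 3.5·20.30/0.6745 = 105.34.
So outliers lie outside [-12.69, 197.99].
261.4: M = 5.61 → outlier.
264.8: M = 5.72 → outlier.
276.7: M = 6.12 → outlier.

261.4, 264.8, 276.7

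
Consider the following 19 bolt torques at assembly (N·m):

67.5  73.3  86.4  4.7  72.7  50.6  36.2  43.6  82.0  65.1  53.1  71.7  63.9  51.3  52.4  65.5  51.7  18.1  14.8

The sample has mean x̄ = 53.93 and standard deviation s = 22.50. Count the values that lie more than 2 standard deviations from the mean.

1

Cutoffs: x̄ ± 2s = [8.93, 98.93].
Outside the cutoffs: 4.7.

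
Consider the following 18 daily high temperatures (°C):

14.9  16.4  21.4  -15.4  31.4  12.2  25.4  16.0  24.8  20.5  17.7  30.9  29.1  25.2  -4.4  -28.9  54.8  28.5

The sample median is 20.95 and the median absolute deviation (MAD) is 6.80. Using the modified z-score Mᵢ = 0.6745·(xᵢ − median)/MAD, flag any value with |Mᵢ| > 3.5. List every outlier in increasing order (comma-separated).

-28.9, -15.4

|Mᵢ| > 3.5 ⇔ |xᵢ − 20.95| > 3.5·6.80/0.6745 = 35.29.
So outliers lie outside [-14.34, 56.24].
-28.9: M = -4.94 → outlier.
-15.4: M = -3.61 → outlier.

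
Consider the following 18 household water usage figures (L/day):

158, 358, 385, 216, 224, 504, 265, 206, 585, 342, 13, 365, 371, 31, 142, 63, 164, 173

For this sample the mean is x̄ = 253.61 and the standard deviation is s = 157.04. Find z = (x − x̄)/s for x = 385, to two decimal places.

z = (385 − 253.61) / 157.04 = 0.84.

0.84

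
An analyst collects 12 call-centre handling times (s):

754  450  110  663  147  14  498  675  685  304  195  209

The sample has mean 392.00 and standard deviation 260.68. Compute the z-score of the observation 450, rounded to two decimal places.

0.22

z = (450 − 392.00) / 260.68 = 0.22.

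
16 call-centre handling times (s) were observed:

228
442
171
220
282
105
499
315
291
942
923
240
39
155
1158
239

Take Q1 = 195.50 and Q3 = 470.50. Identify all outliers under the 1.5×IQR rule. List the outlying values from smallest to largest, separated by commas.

923, 942, 1158

IQR = Q3 − Q1 = 470.50 − 195.50 = 275.00.
Lower fence = Q1 − 1.5·IQR = 195.50 − 412.50 = -217.00.
Upper fence = Q3 + 1.5·IQR = 470.50 + 412.50 = 883.00.
923 > 883.00 → outlier.
942 > 883.00 → outlier.
1158 > 883.00 → outlier.
All remaining values lie within [-217.00, 883.00].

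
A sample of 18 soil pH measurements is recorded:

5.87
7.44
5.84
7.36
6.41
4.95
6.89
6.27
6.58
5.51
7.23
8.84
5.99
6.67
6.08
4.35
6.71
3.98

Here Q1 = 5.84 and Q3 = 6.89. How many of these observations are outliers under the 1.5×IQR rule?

2

IQR = 1.05; fences at 5.84 − 1.575 = 4.265 and 6.89 + 1.575 = 8.465.
Outside the cutoffs: 3.98, 8.84.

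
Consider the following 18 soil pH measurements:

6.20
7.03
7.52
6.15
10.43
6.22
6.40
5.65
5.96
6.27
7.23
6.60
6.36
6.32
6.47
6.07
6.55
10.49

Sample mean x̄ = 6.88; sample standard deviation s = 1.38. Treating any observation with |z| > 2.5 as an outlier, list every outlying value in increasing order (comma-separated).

10.43, 10.49

Cutoffs at x̄ ± 2.5s: 6.88 ± 2.5·1.38 = [3.43, 10.33].
10.43: z = 2.57, |z| > 2.5 → outlier.
10.49: z = 2.62, |z| > 2.5 → outlier.
Every other value lies within [3.43, 10.33].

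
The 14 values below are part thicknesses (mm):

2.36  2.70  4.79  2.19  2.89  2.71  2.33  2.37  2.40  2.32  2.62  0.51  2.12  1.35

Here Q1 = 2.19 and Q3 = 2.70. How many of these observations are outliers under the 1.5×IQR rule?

3

IQR = 0.51; fences at 2.19 − 0.765 = 1.425 and 2.70 + 0.765 = 3.465.
Outside the cutoffs: 0.51, 1.35, 4.79.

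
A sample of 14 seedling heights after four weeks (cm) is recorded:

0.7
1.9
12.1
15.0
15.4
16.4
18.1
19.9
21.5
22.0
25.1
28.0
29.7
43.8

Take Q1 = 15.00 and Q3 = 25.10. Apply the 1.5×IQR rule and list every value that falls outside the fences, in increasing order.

IQR = Q3 − Q1 = 25.10 − 15.00 = 10.10.
Lower fence = Q1 − 1.5·IQR = 15.00 − 15.15 = -0.15.
Upper fence = Q3 + 1.5·IQR = 25.10 + 15.15 = 40.25.
43.8 > 40.25 → outlier.
All remaining values lie within [-0.15, 40.25].

43.8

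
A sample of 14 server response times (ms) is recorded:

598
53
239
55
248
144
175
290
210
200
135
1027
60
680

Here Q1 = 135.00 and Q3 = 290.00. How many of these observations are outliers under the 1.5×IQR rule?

IQR = 155.00; fences at 135.00 − 232.50 = -97.50 and 290.00 + 232.50 = 522.50.
Outside the cutoffs: 598, 680, 1027.

3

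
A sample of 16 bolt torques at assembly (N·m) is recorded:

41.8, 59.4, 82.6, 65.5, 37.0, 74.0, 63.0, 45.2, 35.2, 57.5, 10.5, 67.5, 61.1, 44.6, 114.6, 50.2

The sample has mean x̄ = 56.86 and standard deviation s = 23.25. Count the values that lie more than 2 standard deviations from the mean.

1

Cutoffs: x̄ ± 2s = [10.36, 103.36].
Outside the cutoffs: 114.6.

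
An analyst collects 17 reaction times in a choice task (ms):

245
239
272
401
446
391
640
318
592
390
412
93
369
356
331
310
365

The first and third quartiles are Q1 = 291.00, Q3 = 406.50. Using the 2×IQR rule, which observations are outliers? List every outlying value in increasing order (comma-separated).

640

IQR = Q3 − Q1 = 406.50 − 291.00 = 115.50.
Lower fence = Q1 − 2·IQR = 291.00 − 231.00 = 60.00.
Upper fence = Q3 + 2·IQR = 406.50 + 231.00 = 637.50.
640 > 637.50 → outlier.
All remaining values lie within [60.00, 637.50].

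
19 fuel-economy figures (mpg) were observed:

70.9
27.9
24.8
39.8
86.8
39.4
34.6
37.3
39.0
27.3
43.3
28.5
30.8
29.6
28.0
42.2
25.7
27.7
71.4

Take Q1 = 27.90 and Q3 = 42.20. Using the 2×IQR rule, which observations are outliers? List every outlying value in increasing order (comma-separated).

70.9, 71.4, 86.8

IQR = Q3 − Q1 = 42.20 − 27.90 = 14.30.
Lower fence = Q1 − 2·IQR = 27.90 − 28.60 = -0.70.
Upper fence = Q3 + 2·IQR = 42.20 + 28.60 = 70.80.
70.9 > 70.80 → outlier.
71.4 > 70.80 → outlier.
86.8 > 70.80 → outlier.
All remaining values lie within [-0.70, 70.80].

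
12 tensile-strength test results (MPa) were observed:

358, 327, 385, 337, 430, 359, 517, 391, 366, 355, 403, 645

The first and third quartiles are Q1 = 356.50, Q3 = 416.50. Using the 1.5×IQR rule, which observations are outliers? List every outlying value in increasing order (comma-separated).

IQR = Q3 − Q1 = 416.50 − 356.50 = 60.00.
Lower fence = Q1 − 1.5·IQR = 356.50 − 90.00 = 266.50.
Upper fence = Q3 + 1.5·IQR = 416.50 + 90.00 = 506.50.
517 > 506.50 → outlier.
645 > 506.50 → outlier.
All remaining values lie within [266.50, 506.50].

517, 645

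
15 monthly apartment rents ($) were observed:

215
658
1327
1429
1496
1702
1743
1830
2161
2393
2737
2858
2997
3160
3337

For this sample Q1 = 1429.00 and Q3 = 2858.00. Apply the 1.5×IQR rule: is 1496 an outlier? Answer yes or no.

no

IQR = Q3 − Q1 = 2858.00 − 1429.00 = 1429.00.
Lower fence = Q1 − 1.5·IQR = 1429.00 − 2143.50 = -714.50.
Upper fence = Q3 + 1.5·IQR = 2858.00 + 2143.50 = 5001.50.
1496 lies within [-714.50, 5001.50].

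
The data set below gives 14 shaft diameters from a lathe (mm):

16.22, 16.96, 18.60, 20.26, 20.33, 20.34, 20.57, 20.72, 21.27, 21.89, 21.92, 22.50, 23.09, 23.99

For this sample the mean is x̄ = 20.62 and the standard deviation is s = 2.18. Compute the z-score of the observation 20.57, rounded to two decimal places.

z = (20.57 − 20.62) / 2.18 = -0.02.

-0.02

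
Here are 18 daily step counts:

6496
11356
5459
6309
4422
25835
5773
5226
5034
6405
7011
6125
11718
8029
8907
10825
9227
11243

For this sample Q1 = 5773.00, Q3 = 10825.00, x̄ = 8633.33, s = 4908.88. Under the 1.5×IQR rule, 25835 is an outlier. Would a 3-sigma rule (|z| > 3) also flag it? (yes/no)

yes

z = (25835 − 8633.33) / 4908.88 = 3.50.
|z| = 3.50 > 3.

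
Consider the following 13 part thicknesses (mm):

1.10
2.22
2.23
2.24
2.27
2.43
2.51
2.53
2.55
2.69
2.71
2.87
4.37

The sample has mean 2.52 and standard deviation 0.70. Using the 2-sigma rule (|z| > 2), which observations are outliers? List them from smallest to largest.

Cutoffs at x̄ ± 2s: 2.52 ± 2·0.70 = [1.12, 3.92].
1.10: z = -2.03, |z| > 2 → outlier.
4.37: z = 2.64, |z| > 2 → outlier.
Every other value lies within [1.12, 3.92].

1.10, 4.37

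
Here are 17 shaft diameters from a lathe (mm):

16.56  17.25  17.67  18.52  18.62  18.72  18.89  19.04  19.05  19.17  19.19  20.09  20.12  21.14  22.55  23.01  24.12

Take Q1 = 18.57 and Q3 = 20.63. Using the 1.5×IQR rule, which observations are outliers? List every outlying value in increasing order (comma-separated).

24.12

IQR = Q3 − Q1 = 20.63 − 18.57 = 2.06.
Lower fence = Q1 − 1.5·IQR = 18.57 − 3.09 = 15.48.
Upper fence = Q3 + 1.5·IQR = 20.63 + 3.09 = 23.72.
24.12 > 23.72 → outlier.
All remaining values lie within [15.48, 23.72].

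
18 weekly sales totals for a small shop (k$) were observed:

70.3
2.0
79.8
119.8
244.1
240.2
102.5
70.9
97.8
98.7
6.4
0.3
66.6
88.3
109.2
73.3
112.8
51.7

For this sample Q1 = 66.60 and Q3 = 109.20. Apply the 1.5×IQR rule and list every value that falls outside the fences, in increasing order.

0.3, 2.0, 240.2, 244.1

IQR = Q3 − Q1 = 109.20 − 66.60 = 42.60.
Lower fence = Q1 − 1.5·IQR = 66.60 − 63.90 = 2.70.
Upper fence = Q3 + 1.5·IQR = 109.20 + 63.90 = 173.10.
0.3 < 2.70 → outlier.
2.0 < 2.70 → outlier.
240.2 > 173.10 → outlier.
244.1 > 173.10 → outlier.
All remaining values lie within [2.70, 173.10].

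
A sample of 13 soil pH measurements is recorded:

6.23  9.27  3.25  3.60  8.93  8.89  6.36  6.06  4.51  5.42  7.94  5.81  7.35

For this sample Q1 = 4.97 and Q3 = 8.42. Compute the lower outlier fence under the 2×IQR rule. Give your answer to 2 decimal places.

-1.93

IQR = Q3 − Q1 = 8.42 − 4.97 = 3.45.
Lower fence = Q1 − 2·IQR = 4.97 − 6.90 = -1.93.
Upper fence = Q3 + 2·IQR = 8.42 + 6.90 = 15.32.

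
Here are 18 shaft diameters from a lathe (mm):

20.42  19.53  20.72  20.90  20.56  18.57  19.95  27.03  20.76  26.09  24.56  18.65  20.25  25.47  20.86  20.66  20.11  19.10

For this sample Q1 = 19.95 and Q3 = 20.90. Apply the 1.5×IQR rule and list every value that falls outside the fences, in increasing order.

24.56, 25.47, 26.09, 27.03

IQR = Q3 − Q1 = 20.90 − 19.95 = 0.95.
Lower fence = Q1 − 1.5·IQR = 19.95 − 1.425 = 18.525.
Upper fence = Q3 + 1.5·IQR = 20.90 + 1.425 = 22.325.
24.56 > 22.325 → outlier.
25.47 > 22.325 → outlier.
26.09 > 22.325 → outlier.
27.03 > 22.325 → outlier.
All remaining values lie within [18.525, 22.325].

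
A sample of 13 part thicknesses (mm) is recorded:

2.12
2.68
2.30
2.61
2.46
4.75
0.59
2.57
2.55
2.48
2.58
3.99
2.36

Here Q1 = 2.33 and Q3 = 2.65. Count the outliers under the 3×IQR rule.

3

IQR = 0.32; fences at 2.33 − 0.96 = 1.37 and 2.65 + 0.96 = 3.61.
Outside the cutoffs: 0.59, 3.99, 4.75.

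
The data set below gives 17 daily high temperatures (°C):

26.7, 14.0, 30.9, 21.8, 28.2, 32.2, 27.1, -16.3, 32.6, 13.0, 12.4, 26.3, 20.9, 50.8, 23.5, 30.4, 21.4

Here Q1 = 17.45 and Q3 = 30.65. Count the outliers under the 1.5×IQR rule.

2

IQR = 13.20; fences at 17.45 − 19.80 = -2.35 and 30.65 + 19.80 = 50.45.
Outside the cutoffs: -16.3, 50.8.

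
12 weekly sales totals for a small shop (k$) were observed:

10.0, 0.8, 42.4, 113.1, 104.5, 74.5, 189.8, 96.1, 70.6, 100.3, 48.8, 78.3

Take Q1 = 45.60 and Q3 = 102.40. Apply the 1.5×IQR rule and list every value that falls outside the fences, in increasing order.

189.8

IQR = Q3 − Q1 = 102.40 − 45.60 = 56.80.
Lower fence = Q1 − 1.5·IQR = 45.60 − 85.20 = -39.60.
Upper fence = Q3 + 1.5·IQR = 102.40 + 85.20 = 187.60.
189.8 > 187.60 → outlier.
All remaining values lie within [-39.60, 187.60].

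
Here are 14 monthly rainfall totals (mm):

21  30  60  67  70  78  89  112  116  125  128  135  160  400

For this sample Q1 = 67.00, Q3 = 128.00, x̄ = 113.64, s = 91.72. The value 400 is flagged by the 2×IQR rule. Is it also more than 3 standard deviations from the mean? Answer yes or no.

yes

z = (400 − 113.64) / 91.72 = 3.12.
|z| = 3.12 > 3.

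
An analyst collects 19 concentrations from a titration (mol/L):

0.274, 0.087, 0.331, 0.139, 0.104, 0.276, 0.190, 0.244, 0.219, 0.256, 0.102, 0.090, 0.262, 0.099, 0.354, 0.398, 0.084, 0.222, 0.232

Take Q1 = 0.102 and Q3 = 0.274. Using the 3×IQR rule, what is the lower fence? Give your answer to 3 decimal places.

IQR = Q3 − Q1 = 0.274 − 0.102 = 0.172.
Lower fence = Q1 − 3·IQR = 0.102 − 0.516 = -0.414.
Upper fence = Q3 + 3·IQR = 0.274 + 0.516 = 0.790.

-0.414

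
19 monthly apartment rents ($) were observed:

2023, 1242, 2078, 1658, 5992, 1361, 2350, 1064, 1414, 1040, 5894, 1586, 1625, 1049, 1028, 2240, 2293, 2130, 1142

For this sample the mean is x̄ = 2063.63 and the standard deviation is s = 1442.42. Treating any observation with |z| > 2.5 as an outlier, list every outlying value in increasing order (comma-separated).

5894, 5992

Cutoffs at x̄ ± 2.5s: 2063.63 ± 2.5·1442.42 = [-1542.42, 5669.68].
5894: z = 2.66, |z| > 2.5 → outlier.
5992: z = 2.72, |z| > 2.5 → outlier.
Every other value lies within [-1542.42, 5669.68].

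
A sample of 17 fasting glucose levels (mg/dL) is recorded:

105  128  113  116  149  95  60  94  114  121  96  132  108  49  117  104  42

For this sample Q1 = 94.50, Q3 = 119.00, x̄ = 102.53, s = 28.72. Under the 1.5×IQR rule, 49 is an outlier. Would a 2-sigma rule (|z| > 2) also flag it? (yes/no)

no

z = (49 − 102.53) / 28.72 = -1.86.
|z| = 1.86 ≤ 2.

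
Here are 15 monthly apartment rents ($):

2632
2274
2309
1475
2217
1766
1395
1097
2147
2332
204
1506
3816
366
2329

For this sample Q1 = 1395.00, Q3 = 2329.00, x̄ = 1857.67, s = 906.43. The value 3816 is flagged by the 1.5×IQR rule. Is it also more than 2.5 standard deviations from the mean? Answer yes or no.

no

z = (3816 − 1857.67) / 906.43 = 2.16.
|z| = 2.16 ≤ 2.5.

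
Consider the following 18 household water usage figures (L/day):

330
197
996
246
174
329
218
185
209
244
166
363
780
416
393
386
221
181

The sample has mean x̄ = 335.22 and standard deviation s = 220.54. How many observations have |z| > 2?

2

Cutoffs: x̄ ± 2s = [-105.86, 776.30].
Outside the cutoffs: 780, 996.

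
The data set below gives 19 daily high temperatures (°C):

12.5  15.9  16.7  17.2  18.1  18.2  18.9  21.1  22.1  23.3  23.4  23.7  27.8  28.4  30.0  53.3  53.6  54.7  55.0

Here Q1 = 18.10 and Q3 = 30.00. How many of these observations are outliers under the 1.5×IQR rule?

IQR = 11.90; fences at 18.10 − 17.85 = 0.25 and 30.00 + 17.85 = 47.85.
Outside the cutoffs: 53.3, 53.6, 54.7, 55.0.

4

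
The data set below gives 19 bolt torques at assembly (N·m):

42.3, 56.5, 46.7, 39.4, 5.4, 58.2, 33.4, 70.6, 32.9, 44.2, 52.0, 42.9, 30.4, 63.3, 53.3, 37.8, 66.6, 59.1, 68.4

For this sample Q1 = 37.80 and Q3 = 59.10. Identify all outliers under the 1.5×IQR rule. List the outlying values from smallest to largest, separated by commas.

IQR = Q3 − Q1 = 59.10 − 37.80 = 21.30.
Lower fence = Q1 − 1.5·IQR = 37.80 − 31.95 = 5.85.
Upper fence = Q3 + 1.5·IQR = 59.10 + 31.95 = 91.05.
5.4 < 5.85 → outlier.
All remaining values lie within [5.85, 91.05].

5.4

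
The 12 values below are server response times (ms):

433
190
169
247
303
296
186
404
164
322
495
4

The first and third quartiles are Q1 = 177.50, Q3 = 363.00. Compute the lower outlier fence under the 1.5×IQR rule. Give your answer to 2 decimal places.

-100.75

IQR = Q3 − Q1 = 363.00 − 177.50 = 185.50.
Lower fence = Q1 − 1.5·IQR = 177.50 − 278.25 = -100.75.
Upper fence = Q3 + 1.5·IQR = 363.00 + 278.25 = 641.25.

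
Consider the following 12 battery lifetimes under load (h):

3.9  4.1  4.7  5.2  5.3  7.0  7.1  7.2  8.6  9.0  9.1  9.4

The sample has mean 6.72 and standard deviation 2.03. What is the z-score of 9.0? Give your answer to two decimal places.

1.12

z = (9.0 − 6.72) / 2.03 = 1.12.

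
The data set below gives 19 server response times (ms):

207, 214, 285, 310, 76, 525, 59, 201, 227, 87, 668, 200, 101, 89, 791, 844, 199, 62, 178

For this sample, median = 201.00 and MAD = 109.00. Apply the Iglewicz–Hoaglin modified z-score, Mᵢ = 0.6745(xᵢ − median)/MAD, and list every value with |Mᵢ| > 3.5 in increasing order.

|Mᵢ| > 3.5 ⇔ |xᵢ − 201.00| > 3.5·109.00/0.6745 = 565.60.
So outliers lie outside [-364.60, 766.60].
791: M = 3.65 → outlier.
844: M = 3.98 → outlier.

791, 844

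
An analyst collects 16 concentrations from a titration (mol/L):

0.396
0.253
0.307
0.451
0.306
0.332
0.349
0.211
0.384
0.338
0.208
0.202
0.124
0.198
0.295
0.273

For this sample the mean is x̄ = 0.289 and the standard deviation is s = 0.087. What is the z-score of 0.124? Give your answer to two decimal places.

-1.90

z = (0.124 − 0.289) / 0.087 = -1.90.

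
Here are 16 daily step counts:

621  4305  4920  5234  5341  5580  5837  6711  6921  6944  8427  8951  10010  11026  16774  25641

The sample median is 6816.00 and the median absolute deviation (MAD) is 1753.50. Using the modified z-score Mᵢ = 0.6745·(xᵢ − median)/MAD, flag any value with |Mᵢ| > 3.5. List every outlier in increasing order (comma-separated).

16774, 25641

|Mᵢ| > 3.5 ⇔ |xᵢ − 6816.00| > 3.5·1753.50/0.6745 = 9098.96.
So outliers lie outside [-2282.96, 15914.96].
16774: M = 3.83 → outlier.
25641: M = 7.24 → outlier.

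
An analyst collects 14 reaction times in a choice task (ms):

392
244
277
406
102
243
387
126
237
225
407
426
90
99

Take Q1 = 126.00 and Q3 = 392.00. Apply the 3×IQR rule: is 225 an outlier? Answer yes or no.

no

IQR = Q3 − Q1 = 392.00 − 126.00 = 266.00.
Lower fence = Q1 − 3·IQR = 126.00 − 798.00 = -672.00.
Upper fence = Q3 + 3·IQR = 392.00 + 798.00 = 1190.00.
225 lies within [-672.00, 1190.00].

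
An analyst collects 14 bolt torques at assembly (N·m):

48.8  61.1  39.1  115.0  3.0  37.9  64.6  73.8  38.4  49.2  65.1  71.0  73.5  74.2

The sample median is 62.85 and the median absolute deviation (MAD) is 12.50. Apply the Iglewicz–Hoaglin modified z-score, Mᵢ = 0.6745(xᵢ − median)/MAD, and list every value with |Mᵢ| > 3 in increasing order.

|Mᵢ| > 3 ⇔ |xᵢ − 62.85| > 3·12.50/0.6745 = 55.60.
So outliers lie outside [7.25, 118.45].
3.0: M = -3.23 → outlier.

3.0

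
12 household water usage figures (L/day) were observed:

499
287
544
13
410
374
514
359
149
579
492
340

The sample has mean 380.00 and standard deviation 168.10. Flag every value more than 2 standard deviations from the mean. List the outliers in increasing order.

13

Cutoffs at x̄ ± 2s: 380.00 ± 2·168.10 = [43.80, 716.20].
13: z = -2.18, |z| > 2 → outlier.
Every other value lies within [43.80, 716.20].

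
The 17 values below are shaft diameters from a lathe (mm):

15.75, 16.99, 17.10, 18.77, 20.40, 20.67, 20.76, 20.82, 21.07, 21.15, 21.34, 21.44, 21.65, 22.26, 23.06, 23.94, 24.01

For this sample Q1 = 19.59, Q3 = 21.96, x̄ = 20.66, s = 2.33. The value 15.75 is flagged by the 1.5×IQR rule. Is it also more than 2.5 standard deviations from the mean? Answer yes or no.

z = (15.75 − 20.66) / 2.33 = -2.11.
|z| = 2.11 ≤ 2.5.

no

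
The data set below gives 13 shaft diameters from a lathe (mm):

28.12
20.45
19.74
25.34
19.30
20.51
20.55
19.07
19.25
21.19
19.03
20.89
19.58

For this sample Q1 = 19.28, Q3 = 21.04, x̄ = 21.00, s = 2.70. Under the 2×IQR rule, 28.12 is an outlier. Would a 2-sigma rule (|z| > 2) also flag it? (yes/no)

z = (28.12 − 21.00) / 2.70 = 2.64.
|z| = 2.64 > 2.

yes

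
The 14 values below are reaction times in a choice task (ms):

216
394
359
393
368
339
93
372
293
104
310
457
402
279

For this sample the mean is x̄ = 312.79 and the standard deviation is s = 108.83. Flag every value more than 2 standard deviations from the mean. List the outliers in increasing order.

93

Cutoffs at x̄ ± 2s: 312.79 ± 2·108.83 = [95.13, 530.45].
93: z = -2.02, |z| > 2 → outlier.
Every other value lies within [95.13, 530.45].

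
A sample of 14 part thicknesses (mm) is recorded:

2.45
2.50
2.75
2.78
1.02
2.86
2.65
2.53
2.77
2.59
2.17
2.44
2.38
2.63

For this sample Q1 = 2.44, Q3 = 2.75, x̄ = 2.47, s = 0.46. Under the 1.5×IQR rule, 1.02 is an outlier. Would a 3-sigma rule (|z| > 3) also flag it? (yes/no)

yes

z = (1.02 − 2.47) / 0.46 = -3.15.
|z| = 3.15 > 3.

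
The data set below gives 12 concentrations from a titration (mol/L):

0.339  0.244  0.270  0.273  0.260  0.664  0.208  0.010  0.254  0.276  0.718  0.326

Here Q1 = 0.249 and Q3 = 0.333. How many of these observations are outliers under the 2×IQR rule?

3

IQR = 0.084; fences at 0.249 − 0.168 = 0.081 and 0.333 + 0.168 = 0.501.
Outside the cutoffs: 0.010, 0.664, 0.718.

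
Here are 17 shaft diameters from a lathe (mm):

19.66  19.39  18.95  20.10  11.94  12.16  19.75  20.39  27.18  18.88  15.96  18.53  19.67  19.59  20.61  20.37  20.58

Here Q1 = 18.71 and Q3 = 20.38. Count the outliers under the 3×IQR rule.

IQR = 1.67; fences at 18.71 − 5.01 = 13.70 and 20.38 + 5.01 = 25.39.
Outside the cutoffs: 11.94, 12.16, 27.18.

3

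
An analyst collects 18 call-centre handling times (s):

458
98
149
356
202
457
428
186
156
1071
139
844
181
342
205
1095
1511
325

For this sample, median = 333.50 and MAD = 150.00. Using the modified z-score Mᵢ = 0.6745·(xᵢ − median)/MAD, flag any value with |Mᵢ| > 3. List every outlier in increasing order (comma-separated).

|Mᵢ| > 3 ⇔ |xᵢ − 333.50| > 3·150.00/0.6745 = 667.16.
So outliers lie outside [-333.66, 1000.66].
1071: M = 3.32 → outlier.
1095: M = 3.42 → outlier.
1511: M = 5.29 → outlier.

1071, 1095, 1511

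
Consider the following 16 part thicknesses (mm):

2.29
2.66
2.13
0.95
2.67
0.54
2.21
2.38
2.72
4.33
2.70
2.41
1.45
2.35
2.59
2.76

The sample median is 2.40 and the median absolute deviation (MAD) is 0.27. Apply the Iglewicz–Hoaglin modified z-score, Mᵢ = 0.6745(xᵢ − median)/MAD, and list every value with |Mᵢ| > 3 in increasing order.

|Mᵢ| > 3 ⇔ |xᵢ − 2.40| > 3·0.27/0.6745 = 1.20.
So outliers lie outside [1.20, 3.60].
0.54: M = -4.65 → outlier.
0.95: M = -3.62 → outlier.
4.33: M = 4.82 → outlier.

0.54, 0.95, 4.33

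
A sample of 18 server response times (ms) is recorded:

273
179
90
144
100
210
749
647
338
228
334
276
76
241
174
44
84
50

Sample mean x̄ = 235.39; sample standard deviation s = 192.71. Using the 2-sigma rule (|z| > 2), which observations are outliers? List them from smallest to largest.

647, 749

Cutoffs at x̄ ± 2s: 235.39 ± 2·192.71 = [-150.03, 620.81].
647: z = 2.14, |z| > 2 → outlier.
749: z = 2.67, |z| > 2 → outlier.
Every other value lies within [-150.03, 620.81].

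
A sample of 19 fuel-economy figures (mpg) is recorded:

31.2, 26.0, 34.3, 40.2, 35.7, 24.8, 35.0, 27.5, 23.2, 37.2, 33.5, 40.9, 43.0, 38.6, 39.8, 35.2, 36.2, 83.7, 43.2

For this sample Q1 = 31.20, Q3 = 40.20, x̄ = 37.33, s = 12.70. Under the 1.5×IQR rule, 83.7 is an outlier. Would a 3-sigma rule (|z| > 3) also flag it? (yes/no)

yes

z = (83.7 − 37.33) / 12.70 = 3.65.
|z| = 3.65 > 3.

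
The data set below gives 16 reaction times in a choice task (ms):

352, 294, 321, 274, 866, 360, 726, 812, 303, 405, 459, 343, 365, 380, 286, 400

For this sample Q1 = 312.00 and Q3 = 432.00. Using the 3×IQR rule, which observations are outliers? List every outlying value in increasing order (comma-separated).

812, 866

IQR = Q3 − Q1 = 432.00 − 312.00 = 120.00.
Lower fence = Q1 − 3·IQR = 312.00 − 360.00 = -48.00.
Upper fence = Q3 + 3·IQR = 432.00 + 360.00 = 792.00.
812 > 792.00 → outlier.
866 > 792.00 → outlier.
All remaining values lie within [-48.00, 792.00].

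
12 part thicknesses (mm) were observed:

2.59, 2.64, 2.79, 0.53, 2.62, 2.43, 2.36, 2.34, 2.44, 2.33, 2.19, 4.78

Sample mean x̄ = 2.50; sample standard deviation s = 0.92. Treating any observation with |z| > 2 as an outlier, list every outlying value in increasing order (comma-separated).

0.53, 4.78

Cutoffs at x̄ ± 2s: 2.50 ± 2·0.92 = [0.66, 4.34].
0.53: z = -2.14, |z| > 2 → outlier.
4.78: z = 2.48, |z| > 2 → outlier.
Every other value lies within [0.66, 4.34].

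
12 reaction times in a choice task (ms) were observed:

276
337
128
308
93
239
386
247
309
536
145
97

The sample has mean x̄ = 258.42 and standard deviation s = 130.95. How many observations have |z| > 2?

1

Cutoffs: x̄ ± 2s = [-3.48, 520.32].
Outside the cutoffs: 536.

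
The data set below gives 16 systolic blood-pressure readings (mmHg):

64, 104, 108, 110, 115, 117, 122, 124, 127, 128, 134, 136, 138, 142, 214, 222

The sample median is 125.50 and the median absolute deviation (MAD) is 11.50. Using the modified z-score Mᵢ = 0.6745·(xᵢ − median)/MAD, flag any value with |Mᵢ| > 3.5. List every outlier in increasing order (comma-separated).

64, 214, 222

|Mᵢ| > 3.5 ⇔ |xᵢ − 125.50| > 3.5·11.50/0.6745 = 59.67.
So outliers lie outside [65.83, 185.17].
64: M = -3.61 → outlier.
214: M = 5.19 → outlier.
222: M = 5.66 → outlier.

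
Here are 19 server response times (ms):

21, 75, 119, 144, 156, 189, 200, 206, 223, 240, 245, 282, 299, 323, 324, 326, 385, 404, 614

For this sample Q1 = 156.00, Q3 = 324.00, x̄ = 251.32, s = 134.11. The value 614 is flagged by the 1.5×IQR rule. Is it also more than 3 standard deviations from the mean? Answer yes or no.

z = (614 − 251.32) / 134.11 = 2.70.
|z| = 2.70 ≤ 3.

no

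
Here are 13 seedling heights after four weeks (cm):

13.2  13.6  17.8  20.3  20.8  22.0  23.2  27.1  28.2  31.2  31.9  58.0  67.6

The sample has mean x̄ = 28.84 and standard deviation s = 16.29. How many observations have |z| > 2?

Cutoffs: x̄ ± 2s = [-3.74, 61.42].
Outside the cutoffs: 67.6.

1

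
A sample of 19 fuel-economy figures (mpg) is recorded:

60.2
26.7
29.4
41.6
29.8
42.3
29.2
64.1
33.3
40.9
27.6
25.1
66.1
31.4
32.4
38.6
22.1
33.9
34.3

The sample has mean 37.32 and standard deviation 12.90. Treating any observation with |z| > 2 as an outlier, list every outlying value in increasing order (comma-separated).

64.1, 66.1

Cutoffs at x̄ ± 2s: 37.32 ± 2·12.90 = [11.52, 63.12].
64.1: z = 2.08, |z| > 2 → outlier.
66.1: z = 2.23, |z| > 2 → outlier.
Every other value lies within [11.52, 63.12].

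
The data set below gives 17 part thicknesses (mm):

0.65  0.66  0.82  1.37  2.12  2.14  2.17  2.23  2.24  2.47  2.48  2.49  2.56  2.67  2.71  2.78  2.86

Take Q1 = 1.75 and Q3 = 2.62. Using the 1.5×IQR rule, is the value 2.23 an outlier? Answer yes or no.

IQR = Q3 − Q1 = 2.62 − 1.75 = 0.87.
Lower fence = Q1 − 1.5·IQR = 1.75 − 1.305 = 0.445.
Upper fence = Q3 + 1.5·IQR = 2.62 + 1.305 = 3.925.
2.23 lies within [0.445, 3.925].

no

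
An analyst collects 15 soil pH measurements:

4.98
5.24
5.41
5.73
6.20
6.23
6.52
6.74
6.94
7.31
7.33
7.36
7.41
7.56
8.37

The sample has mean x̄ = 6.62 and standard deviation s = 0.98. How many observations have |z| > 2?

Cutoffs: x̄ ± 2s = [4.66, 8.58].
Every value lies within the cutoffs.

0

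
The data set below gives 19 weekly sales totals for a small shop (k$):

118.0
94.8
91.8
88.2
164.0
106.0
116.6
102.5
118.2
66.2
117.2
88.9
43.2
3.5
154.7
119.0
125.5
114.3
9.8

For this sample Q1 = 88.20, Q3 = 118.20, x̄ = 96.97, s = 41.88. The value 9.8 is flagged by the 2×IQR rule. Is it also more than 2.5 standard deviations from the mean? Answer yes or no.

no

z = (9.8 − 96.97) / 41.88 = -2.08.
|z| = 2.08 ≤ 2.5.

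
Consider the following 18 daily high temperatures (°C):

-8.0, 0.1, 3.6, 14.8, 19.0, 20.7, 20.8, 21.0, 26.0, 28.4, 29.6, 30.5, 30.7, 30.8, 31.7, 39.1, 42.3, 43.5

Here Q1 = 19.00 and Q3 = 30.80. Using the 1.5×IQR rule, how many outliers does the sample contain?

IQR = 11.80; fences at 19.00 − 17.70 = 1.30 and 30.80 + 17.70 = 48.50.
Outside the cutoffs: -8.0, 0.1.

2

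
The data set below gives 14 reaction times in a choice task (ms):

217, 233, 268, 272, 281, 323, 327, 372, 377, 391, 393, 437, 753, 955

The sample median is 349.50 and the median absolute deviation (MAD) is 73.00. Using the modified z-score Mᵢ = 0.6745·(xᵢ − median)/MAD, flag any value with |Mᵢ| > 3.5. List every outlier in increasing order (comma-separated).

753, 955

|Mᵢ| > 3.5 ⇔ |xᵢ − 349.50| > 3.5·73.00/0.6745 = 378.80.
So outliers lie outside [-29.30, 728.30].
753: M = 3.73 → outlier.
955: M = 5.59 → outlier.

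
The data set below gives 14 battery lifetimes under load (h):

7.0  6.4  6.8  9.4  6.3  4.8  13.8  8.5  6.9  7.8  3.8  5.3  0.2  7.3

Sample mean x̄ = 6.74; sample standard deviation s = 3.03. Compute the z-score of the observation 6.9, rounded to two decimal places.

0.05

z = (6.9 − 6.74) / 3.03 = 0.05.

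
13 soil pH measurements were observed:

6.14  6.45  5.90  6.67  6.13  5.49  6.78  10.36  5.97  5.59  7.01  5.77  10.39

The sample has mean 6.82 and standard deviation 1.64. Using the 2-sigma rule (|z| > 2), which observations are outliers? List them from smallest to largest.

Cutoffs at x̄ ± 2s: 6.82 ± 2·1.64 = [3.54, 10.10].
10.36: z = 2.16, |z| > 2 → outlier.
10.39: z = 2.18, |z| > 2 → outlier.
Every other value lies within [3.54, 10.10].

10.36, 10.39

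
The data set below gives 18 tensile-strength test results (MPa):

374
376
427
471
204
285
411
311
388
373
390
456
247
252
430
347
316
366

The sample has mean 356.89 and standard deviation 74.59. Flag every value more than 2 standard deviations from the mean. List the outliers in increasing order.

204

Cutoffs at x̄ ± 2s: 356.89 ± 2·74.59 = [207.71, 506.07].
204: z = -2.05, |z| > 2 → outlier.
Every other value lies within [207.71, 506.07].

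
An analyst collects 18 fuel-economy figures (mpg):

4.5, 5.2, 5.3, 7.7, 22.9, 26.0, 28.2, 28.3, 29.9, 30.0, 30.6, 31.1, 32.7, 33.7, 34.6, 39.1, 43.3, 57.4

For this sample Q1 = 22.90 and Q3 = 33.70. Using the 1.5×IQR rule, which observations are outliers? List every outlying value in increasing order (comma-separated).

4.5, 5.2, 5.3, 57.4

IQR = Q3 − Q1 = 33.70 − 22.90 = 10.80.
Lower fence = Q1 − 1.5·IQR = 22.90 − 16.20 = 6.70.
Upper fence = Q3 + 1.5·IQR = 33.70 + 16.20 = 49.90.
4.5 < 6.70 → outlier.
5.2 < 6.70 → outlier.
5.3 < 6.70 → outlier.
57.4 > 49.90 → outlier.
All remaining values lie within [6.70, 49.90].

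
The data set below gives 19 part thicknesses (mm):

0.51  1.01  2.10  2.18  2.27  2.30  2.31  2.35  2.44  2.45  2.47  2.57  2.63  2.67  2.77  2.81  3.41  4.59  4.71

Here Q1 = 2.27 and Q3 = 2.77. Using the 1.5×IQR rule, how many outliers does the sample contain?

IQR = 0.50; fences at 2.27 − 0.75 = 1.52 and 2.77 + 0.75 = 3.52.
Outside the cutoffs: 0.51, 1.01, 4.59, 4.71.

4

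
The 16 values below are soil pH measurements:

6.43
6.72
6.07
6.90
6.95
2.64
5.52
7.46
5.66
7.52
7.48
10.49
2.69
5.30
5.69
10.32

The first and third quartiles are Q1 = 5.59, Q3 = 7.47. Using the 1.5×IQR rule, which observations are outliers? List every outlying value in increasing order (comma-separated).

2.64, 2.69, 10.32, 10.49

IQR = Q3 − Q1 = 7.47 − 5.59 = 1.88.
Lower fence = Q1 − 1.5·IQR = 5.59 − 2.82 = 2.77.
Upper fence = Q3 + 1.5·IQR = 7.47 + 2.82 = 10.29.
2.64 < 2.77 → outlier.
2.69 < 2.77 → outlier.
10.32 > 10.29 → outlier.
10.49 > 10.29 → outlier.
All remaining values lie within [2.77, 10.29].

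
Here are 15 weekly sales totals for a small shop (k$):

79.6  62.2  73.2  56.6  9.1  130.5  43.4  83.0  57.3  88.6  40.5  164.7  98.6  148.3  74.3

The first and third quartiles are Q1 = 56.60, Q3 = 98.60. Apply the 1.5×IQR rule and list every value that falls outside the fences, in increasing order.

164.7

IQR = Q3 − Q1 = 98.60 − 56.60 = 42.00.
Lower fence = Q1 − 1.5·IQR = 56.60 − 63.00 = -6.40.
Upper fence = Q3 + 1.5·IQR = 98.60 + 63.00 = 161.60.
164.7 > 161.60 → outlier.
All remaining values lie within [-6.40, 161.60].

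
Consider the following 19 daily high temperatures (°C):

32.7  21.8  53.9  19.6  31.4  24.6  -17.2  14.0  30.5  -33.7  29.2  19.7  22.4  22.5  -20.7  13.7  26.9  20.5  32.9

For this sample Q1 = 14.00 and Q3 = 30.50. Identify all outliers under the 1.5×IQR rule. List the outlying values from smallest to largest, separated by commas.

-33.7, -20.7, -17.2

IQR = Q3 − Q1 = 30.50 − 14.00 = 16.50.
Lower fence = Q1 − 1.5·IQR = 14.00 − 24.75 = -10.75.
Upper fence = Q3 + 1.5·IQR = 30.50 + 24.75 = 55.25.
-33.7 < -10.75 → outlier.
-20.7 < -10.75 → outlier.
-17.2 < -10.75 → outlier.
All remaining values lie within [-10.75, 55.25].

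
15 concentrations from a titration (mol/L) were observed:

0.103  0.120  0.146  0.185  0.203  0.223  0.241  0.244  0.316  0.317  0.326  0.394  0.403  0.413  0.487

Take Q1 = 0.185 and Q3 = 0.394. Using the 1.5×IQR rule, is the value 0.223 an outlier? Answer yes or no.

IQR = Q3 − Q1 = 0.394 − 0.185 = 0.209.
Lower fence = Q1 − 1.5·IQR = 0.185 − 0.3135 = -0.1285.
Upper fence = Q3 + 1.5·IQR = 0.394 + 0.3135 = 0.7075.
0.223 lies within [-0.1285, 0.7075].

no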